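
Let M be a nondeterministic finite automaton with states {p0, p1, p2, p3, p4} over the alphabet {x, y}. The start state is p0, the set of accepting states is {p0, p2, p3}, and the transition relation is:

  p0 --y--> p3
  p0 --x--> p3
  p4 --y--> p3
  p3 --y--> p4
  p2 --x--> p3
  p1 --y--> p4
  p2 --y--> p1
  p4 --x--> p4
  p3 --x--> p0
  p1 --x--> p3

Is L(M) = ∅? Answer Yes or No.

The empty string ε is accepted: the run p0 ends in the accepting state p0.
Since at least one string is accepted, L(M) is not empty.

No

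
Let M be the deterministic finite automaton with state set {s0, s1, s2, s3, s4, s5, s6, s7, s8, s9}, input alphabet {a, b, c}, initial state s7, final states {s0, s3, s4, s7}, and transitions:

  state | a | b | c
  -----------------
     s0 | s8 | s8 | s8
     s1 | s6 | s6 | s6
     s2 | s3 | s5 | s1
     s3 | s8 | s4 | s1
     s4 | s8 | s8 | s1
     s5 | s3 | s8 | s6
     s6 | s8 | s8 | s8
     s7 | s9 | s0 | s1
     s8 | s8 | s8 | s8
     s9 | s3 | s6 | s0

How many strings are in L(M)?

The useful subgraph on states {s0, s3, s4, s7, s9} is acyclic, so L(M) is finite; the longest accepting path visits 4 useful states, giving maximum string length 3.
Counting accepting paths from s7 by length: 1 of length 0, 1 of length 1, 2 of length 2, 1 of length 3. Total 5.

5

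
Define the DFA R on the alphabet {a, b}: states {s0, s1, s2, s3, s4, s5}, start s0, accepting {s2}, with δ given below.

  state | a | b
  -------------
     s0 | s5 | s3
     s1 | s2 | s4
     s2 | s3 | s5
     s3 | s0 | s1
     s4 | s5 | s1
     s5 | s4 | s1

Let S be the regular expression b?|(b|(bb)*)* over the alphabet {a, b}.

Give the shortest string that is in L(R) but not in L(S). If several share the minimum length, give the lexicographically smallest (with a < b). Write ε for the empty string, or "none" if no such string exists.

The string aba is accepted by R but not by S.
No shorter string lies in the difference, and aba is the lexicographically first length-3 string in L(R) \ L(S).

aba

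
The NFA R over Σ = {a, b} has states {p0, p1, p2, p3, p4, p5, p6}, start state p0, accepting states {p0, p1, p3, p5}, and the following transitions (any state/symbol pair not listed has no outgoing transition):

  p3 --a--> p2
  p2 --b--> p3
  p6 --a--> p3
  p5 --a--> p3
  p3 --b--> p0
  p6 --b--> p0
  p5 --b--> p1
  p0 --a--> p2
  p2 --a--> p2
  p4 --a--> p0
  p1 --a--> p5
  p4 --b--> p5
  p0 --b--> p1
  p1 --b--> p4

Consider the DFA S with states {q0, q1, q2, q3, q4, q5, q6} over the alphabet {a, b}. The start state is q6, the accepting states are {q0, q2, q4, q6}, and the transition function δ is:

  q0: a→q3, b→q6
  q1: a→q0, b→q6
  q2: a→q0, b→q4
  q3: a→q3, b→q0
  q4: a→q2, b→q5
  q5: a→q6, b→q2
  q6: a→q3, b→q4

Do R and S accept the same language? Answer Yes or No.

Exploring the product automaton R × S from the start pair (p0, q6), following both machines on each input symbol, reaches 6 state pairs: (p0, q6), (p2, q3), (p1, q4), (p3, q0), (p5, q2), (p4, q5).
R accepts in {p0, p1, p3, p5} and S accepts in {q0, q2, q4, q6}. In every reachable pair the two components are either both accepting — (p0, q6), (p1, q4), (p3, q0), (p5, q2) — or both non-accepting, so no string is accepted by exactly one of the machines: L(R) \ L(S) and L(S) \ L(R) are both empty.
Hence every string is accepted by R iff it is accepted by S, and the two languages coincide.

Yes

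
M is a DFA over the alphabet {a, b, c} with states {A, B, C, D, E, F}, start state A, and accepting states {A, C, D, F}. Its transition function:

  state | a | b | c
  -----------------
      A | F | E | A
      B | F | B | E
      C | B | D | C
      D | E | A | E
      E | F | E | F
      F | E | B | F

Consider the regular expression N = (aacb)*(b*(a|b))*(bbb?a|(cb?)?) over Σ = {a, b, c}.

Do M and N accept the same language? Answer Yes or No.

No

The string ca is accepted by M but rejected by N.
So L(M) ≠ L(N).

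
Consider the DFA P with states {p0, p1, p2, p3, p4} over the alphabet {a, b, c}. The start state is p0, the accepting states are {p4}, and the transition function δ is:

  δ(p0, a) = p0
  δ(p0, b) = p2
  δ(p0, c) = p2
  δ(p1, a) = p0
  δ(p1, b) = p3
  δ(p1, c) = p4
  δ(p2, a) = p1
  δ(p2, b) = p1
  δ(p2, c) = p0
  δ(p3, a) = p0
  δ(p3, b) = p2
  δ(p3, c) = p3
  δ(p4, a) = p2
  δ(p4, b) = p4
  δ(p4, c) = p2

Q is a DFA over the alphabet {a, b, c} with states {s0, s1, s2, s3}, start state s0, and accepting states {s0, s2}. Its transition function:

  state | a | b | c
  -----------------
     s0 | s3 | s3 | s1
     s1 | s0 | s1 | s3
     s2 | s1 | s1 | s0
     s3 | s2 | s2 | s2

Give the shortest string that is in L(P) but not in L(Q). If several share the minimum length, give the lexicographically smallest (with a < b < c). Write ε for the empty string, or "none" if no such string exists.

cac

The string cac is accepted by P but not by Q.
No shorter string lies in the difference, and cac is the lexicographically first length-3 string in L(P) \ L(Q).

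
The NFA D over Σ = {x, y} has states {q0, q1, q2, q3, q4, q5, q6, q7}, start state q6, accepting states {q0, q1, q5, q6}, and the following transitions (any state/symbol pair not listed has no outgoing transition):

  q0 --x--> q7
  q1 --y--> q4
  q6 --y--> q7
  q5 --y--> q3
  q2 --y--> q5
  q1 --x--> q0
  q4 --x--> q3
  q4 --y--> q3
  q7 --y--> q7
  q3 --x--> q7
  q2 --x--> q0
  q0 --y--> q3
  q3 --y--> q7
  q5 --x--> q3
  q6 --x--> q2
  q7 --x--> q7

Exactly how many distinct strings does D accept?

The useful subgraph on states {q0, q2, q5, q6} is acyclic, so L(D) is finite; the longest accepting path visits 3 useful states, giving maximum string length 2.
Counting accepting paths from q6 by length: 1 of length 0, 2 of length 2. Total 3.

3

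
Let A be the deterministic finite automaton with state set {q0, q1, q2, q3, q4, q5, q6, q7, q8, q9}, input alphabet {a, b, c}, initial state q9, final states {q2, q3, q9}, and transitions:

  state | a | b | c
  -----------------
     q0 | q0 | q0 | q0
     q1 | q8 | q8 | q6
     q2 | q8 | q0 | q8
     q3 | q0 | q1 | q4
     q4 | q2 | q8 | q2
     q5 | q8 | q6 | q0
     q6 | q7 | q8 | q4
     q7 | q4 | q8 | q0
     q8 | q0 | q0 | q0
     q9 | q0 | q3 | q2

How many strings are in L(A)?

The useful subgraph on states {q1, q2, q3, q4, q6, q7, q9} is acyclic, so L(A) is finite; the longest accepting path visits 7 useful states, giving maximum string length 6.
Counting accepting paths from q9 by length: 1 of length 0, 2 of length 1, 2 of length 3, 2 of length 5, 2 of length 6. Total 9.

9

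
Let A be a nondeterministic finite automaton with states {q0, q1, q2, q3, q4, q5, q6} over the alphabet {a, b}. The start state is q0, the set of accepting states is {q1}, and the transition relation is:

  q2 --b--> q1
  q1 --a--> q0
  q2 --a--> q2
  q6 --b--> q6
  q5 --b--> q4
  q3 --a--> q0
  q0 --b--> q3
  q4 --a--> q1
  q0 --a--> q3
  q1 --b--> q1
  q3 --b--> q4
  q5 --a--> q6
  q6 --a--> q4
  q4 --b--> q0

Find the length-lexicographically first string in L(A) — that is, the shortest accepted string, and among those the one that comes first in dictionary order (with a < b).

A breadth-first search from q0 reaches an accepting state first via the path q0 → q3 → q4 → q1 on input aba.
No string of length < 3 is accepted (BFS exhausts all shorter strings without reaching an accepting state), and aba is the lexicographically least accepting string of length 3.

aba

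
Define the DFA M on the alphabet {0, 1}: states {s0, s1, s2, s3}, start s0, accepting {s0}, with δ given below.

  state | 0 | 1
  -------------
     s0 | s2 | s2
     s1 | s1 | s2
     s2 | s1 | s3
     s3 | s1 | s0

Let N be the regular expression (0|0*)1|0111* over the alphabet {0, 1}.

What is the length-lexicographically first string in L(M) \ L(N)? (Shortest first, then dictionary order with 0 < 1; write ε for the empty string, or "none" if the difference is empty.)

The empty string ε is accepted by M but not by N.
Since ε is the unique shortest string, it is the required witness.

ε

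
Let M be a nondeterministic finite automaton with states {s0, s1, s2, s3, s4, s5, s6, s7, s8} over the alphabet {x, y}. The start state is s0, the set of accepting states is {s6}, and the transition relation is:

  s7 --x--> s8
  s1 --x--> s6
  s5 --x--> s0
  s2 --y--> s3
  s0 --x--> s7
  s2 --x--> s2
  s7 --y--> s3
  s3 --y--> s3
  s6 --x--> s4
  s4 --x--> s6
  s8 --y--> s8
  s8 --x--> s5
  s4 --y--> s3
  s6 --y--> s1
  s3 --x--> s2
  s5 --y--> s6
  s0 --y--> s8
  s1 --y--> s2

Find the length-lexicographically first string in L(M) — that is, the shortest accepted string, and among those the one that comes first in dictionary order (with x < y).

A breadth-first search from s0 reaches an accepting state first via the path s0 → s8 → s5 → s6 on input yxy.
No string of length < 3 is accepted (BFS exhausts all shorter strings without reaching an accepting state), and yxy is the lexicographically least accepting string of length 3.

yxy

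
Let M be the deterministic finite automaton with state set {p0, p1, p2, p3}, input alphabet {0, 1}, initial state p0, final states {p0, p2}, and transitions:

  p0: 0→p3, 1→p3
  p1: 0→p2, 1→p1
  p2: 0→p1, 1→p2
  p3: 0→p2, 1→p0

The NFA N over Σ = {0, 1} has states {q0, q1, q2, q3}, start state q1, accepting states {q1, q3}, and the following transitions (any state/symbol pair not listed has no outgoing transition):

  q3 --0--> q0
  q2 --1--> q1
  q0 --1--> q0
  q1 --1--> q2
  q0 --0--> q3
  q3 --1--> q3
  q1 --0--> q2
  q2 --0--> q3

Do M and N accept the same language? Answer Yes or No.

Exploring the product automaton M × N from the start pair (p0, q1), following both machines on each input symbol, reaches 4 state pairs: (p0, q1), (p3, q2), (p2, q3), (p1, q0).
M accepts in {p0, p2} and N accepts in {q1, q3}. In every reachable pair the two components are either both accepting — (p0, q1), (p2, q3) — or both non-accepting, so no string is accepted by exactly one of the machines: L(M) \ L(N) and L(N) \ L(M) are both empty.
Hence every string is accepted by M iff it is accepted by N, and the two languages coincide.

Yes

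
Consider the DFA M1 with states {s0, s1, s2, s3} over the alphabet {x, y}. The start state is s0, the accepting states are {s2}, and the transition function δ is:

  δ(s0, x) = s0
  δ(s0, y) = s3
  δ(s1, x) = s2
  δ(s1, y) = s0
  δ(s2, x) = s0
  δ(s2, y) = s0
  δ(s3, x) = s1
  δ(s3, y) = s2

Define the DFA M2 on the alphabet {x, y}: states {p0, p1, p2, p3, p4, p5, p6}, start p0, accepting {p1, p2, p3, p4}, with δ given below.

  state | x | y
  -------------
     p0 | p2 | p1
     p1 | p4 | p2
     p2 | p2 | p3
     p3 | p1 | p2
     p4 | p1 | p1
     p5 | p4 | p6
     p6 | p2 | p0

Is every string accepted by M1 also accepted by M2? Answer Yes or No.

Yes

Exploring the product automaton M1 × M2 from the start pair (s0, p0), following both machines on each input symbol, reaches 15 state pairs: (s0, p0), (s0, p2), (s3, p1), (s3, p3), (s1, p4), (s2, p2), (s1, p1), (s2, p1), (s0, p1), (s0, p3), (s2, p4), (s0, p4), (s3, p2), (s1, p2), (s2, p3).
M1 accepts in {s2} and M2 accepts in {p1, p2, p3, p4}. The reachable pairs whose M1-component is accepting are (s2, p2), (s2, p1), (s2, p4), (s2, p3); in each of them the M2-component is accepting too, so the product for L(M1) \ L(M2) (M1-component accepting, M2-component rejecting) has no reachable accepting pair and the difference is empty.
Hence every string in L(M1) is also in L(M2).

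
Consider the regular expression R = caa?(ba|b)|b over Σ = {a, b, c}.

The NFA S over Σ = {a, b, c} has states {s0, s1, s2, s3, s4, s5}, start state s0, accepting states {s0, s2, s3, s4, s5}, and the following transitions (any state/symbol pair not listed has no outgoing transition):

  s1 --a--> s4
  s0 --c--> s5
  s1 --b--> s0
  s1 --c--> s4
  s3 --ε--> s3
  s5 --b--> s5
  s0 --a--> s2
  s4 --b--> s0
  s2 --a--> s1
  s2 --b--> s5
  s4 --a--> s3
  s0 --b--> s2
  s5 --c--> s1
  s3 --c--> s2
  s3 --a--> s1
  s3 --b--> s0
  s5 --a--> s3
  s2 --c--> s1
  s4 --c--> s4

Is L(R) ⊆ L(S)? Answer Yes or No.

Yes

Converting the expression R to a DFA (subset construction, then merging equivalent states) gives the minimal DFA with states {r0, r1, r2, r3, r4, r5, r6}, start state r0, accepting states {r2, r6} and transitions r0: a→r1, b→r2, c→r3; r1: a→r1, b→r1, c→r1; r2: a→r1, b→r1, c→r1; r3: a→r4, b→r1, c→r1; r4: a→r5, b→r6, c→r1; r5: a→r1, b→r6, c→r1; r6: a→r2, b→r1, c→r1.
Exploring the product automaton R × S from the start pair (r0, s0), following both machines on each input symbol, reaches 12 state pairs: (r0, s0), (r1, s2), (r2, s2), (r3, s5), (r1, s1), (r1, s5), (r4, s3), (r1, s4), (r1, s0), (r1, s3), (r5, s1), (r6, s0).
R accepts in {r2, r6} and S accepts in {s0, s2, s3, s4, s5}. The reachable pairs whose R-component is accepting are (r2, s2), (r6, s0); in each of them the S-component is accepting too, so the product for L(R) \ L(S) (R-component accepting, S-component rejecting) has no reachable accepting pair and the difference is empty.
Hence every string in L(R) is also in L(S).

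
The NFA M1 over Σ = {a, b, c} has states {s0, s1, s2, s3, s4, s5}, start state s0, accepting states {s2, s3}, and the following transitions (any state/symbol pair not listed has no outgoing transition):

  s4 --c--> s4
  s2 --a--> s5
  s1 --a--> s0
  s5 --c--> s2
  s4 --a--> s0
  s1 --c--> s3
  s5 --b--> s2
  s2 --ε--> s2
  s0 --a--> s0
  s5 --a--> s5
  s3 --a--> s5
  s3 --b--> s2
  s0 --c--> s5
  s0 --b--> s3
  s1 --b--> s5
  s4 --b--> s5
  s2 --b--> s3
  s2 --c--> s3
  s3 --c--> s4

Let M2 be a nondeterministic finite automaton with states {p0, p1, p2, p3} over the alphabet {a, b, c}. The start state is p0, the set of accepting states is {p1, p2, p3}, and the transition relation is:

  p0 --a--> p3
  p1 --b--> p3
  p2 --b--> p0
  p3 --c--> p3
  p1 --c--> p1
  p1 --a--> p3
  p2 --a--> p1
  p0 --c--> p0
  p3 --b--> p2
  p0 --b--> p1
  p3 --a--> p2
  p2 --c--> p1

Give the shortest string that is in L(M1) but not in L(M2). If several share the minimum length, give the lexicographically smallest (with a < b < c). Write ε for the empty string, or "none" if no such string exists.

cc

The string cc is accepted by M1 but not by M2.
No shorter string lies in the difference, and cc is the lexicographically first length-2 string in L(M1) \ L(M2).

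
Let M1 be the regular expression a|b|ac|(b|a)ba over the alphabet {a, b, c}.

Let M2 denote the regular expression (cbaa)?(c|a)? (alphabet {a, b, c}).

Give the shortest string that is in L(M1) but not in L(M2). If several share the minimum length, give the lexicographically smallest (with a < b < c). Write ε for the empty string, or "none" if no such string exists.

b

The string b is accepted by M1 but not by M2.
No shorter string lies in the difference, and b is the lexicographically first length-1 string in L(M1) \ L(M2).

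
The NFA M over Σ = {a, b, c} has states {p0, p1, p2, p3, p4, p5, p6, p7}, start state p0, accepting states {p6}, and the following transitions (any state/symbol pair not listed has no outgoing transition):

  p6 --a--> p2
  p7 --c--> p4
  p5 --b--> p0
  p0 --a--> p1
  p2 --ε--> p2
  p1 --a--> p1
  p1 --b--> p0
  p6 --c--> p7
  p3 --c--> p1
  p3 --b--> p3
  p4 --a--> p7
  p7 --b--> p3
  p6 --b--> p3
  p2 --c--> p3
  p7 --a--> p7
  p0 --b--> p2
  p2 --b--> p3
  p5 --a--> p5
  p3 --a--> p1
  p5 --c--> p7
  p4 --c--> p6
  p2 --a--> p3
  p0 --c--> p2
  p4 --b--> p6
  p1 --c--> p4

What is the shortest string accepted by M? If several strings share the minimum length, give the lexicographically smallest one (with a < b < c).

A breadth-first search from p0 reaches an accepting state first via the path p0 → p1 → p4 → p6 on input acb.
No string of length < 3 is accepted (BFS exhausts all shorter strings without reaching an accepting state), and acb is the lexicographically least accepting string of length 3.

acb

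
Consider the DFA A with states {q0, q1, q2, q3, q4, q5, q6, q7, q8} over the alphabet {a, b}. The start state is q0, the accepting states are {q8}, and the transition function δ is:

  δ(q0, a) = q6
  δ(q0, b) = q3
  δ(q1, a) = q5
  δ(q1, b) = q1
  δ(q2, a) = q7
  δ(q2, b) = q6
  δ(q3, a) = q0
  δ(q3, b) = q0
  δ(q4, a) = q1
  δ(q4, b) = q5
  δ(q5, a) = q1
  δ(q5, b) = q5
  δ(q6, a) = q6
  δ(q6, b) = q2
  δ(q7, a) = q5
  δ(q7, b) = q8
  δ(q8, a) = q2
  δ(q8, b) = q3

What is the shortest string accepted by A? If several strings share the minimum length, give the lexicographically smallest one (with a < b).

abab

A breadth-first search from q0 reaches an accepting state first via the path q0 → q6 → q2 → q7 → q8 on input abab.
No string of length < 4 is accepted (BFS exhausts all shorter strings without reaching an accepting state), and abab is the lexicographically least accepting string of length 4.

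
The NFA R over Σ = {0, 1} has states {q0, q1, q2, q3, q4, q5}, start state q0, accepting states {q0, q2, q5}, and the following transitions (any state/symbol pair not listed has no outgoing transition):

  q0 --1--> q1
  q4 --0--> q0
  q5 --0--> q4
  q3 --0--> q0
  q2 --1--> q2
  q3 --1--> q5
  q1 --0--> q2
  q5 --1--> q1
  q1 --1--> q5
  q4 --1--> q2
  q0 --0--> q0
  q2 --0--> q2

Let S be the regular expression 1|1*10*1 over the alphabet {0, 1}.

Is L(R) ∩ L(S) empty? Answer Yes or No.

No

The string 11 is accepted by both R and S.
Hence L(R) ∩ L(S) ≠ ∅.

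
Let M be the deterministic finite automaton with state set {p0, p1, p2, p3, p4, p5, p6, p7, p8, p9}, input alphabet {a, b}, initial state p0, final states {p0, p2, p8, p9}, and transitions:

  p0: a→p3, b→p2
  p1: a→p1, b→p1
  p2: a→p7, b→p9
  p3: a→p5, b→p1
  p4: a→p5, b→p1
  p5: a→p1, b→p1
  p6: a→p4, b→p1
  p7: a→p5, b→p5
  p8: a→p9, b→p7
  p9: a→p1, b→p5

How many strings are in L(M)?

3

The useful subgraph on states {p0, p2, p9} is acyclic, so L(M) is finite; the longest accepting path visits 3 useful states, giving maximum string length 2.
Counting accepting paths from p0 by length: 1 of length 0, 1 of length 1, 1 of length 2. Total 3.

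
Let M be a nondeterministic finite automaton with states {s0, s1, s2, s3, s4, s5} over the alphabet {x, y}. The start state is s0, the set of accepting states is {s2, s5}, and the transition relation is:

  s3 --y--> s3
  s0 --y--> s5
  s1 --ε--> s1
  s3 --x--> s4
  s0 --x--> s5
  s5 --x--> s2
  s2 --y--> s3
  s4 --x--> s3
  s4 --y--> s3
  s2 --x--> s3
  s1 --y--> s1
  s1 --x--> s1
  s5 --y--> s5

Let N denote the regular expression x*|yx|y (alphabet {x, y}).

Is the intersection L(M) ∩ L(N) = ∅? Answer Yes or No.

No

The string x is accepted by both M and N.
Hence L(M) ∩ L(N) ≠ ∅.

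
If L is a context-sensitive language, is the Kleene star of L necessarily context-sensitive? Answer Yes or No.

Yes

An LBA guesses a factorisation of the input into blocks (marking block boundaries on a second track) and verifies each block with the LBA for L; this uses no space beyond the input, so L* is context-sensitive.
So the context-sensitive languages are closed under Kleene star.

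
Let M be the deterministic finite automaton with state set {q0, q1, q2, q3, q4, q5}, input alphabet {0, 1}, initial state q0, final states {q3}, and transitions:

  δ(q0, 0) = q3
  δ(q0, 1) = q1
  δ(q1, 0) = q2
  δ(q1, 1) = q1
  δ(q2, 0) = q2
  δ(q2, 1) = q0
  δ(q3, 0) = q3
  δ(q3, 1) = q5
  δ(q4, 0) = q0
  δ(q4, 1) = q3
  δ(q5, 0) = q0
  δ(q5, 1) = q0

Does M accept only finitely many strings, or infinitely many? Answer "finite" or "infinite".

infinite

State q1 is reachable from the start and can reach an accepting state, and it lies on the cycle q1 → q1.
Traversing that cycle any number of times yields accepted strings of unbounded length, so the language is infinite.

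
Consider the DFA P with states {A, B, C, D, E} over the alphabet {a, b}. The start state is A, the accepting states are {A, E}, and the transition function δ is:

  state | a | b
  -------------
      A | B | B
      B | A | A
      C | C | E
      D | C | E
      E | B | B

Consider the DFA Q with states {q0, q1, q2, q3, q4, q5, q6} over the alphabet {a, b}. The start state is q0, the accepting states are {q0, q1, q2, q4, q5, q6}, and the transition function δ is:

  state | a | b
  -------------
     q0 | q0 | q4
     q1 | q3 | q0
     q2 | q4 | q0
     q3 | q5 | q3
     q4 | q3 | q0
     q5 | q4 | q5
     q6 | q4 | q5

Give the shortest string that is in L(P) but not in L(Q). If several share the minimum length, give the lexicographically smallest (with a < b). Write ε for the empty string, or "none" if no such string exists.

The string ba is accepted by P but not by Q.
No shorter string lies in the difference, and ba is the lexicographically first length-2 string in L(P) \ L(Q).

ba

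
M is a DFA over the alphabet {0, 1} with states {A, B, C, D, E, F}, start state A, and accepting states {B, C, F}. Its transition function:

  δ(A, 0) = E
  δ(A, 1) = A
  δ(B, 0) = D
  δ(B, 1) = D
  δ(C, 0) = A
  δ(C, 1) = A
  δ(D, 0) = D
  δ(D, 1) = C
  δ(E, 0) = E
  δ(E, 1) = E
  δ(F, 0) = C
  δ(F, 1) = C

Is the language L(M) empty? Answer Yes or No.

The states reachable from the start state are {A, E}.
None of the accepting states {B, C, F} is reachable, so no string is accepted and L(M) = ∅.

Yes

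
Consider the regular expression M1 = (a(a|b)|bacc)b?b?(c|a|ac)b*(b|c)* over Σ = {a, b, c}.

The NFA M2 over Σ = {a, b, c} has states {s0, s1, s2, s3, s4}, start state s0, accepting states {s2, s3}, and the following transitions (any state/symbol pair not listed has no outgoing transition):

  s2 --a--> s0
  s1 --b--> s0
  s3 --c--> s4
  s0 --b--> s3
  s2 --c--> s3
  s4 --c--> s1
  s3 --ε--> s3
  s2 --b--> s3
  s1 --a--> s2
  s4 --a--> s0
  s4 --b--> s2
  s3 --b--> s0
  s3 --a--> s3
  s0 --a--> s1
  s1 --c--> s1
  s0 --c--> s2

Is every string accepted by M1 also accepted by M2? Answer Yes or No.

No

The string aaa is in L(M1) but not in L(M2).
So L(M1) ⊄ L(M2).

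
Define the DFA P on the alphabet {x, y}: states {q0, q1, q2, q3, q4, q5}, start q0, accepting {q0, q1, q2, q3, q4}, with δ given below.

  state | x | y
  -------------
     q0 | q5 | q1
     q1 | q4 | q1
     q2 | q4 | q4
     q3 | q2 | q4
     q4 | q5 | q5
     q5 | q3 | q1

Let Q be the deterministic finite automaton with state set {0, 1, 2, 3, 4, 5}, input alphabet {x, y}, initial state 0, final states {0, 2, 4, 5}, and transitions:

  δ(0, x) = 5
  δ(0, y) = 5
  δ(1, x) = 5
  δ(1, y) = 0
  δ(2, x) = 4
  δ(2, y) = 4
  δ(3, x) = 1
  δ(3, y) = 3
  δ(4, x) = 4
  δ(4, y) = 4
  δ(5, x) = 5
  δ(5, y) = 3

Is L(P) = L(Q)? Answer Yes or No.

The string xy is accepted by P but rejected by Q.
So L(P) ≠ L(Q).

No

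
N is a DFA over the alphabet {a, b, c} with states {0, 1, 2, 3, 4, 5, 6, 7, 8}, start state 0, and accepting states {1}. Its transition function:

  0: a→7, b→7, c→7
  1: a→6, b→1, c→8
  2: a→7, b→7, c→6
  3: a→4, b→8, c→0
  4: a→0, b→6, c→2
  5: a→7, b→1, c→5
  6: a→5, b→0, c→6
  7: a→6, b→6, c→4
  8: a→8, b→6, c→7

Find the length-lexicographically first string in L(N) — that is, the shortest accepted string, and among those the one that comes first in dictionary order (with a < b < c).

A breadth-first search from 0 reaches an accepting state first via the path 0 → 7 → 6 → 5 → 1 on input aaab.
No string of length < 4 is accepted (BFS exhausts all shorter strings without reaching an accepting state), and aaab is the lexicographically least accepting string of length 4.

aaab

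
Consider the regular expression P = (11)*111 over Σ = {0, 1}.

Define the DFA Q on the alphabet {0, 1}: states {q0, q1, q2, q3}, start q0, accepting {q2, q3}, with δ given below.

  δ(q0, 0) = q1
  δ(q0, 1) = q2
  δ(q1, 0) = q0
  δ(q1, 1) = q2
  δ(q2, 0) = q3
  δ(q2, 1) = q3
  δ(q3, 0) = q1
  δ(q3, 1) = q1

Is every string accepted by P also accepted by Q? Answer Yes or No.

No

The string 111 is in L(P) but not in L(Q).
So L(P) ⊄ L(Q).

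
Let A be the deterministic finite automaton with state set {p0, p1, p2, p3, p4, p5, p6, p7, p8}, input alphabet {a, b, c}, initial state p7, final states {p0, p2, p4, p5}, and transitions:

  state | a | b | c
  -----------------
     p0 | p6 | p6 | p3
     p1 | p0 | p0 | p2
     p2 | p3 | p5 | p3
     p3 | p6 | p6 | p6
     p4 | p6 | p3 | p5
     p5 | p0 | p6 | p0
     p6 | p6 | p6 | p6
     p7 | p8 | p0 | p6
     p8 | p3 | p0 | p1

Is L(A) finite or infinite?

The useful states (reachable from p7 and able to reach an accepting state) are {p0, p1, p2, p5, p7, p8}.
Restricted to these states the transition graph has no cycle, so every accepting path has bounded length and L is finite.

finite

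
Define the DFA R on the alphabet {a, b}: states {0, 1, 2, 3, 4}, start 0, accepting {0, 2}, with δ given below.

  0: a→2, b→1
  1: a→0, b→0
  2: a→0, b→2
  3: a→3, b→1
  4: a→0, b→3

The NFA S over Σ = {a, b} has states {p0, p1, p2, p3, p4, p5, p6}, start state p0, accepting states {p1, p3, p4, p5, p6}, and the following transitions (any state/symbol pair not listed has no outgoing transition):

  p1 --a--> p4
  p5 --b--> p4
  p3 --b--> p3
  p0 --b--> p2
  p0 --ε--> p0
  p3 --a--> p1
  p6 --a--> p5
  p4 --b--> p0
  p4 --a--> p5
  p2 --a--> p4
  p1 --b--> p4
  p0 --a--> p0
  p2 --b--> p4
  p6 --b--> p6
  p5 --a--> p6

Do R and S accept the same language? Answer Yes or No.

No

The empty string ε is accepted by R but rejected by S.
So L(R) ≠ L(S).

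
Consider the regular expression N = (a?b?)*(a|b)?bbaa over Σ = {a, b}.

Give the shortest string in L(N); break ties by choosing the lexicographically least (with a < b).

By inspection of the expression, no string of length less than 4 matches, and bbaa is the lexicographically first match of length 4.

bbaa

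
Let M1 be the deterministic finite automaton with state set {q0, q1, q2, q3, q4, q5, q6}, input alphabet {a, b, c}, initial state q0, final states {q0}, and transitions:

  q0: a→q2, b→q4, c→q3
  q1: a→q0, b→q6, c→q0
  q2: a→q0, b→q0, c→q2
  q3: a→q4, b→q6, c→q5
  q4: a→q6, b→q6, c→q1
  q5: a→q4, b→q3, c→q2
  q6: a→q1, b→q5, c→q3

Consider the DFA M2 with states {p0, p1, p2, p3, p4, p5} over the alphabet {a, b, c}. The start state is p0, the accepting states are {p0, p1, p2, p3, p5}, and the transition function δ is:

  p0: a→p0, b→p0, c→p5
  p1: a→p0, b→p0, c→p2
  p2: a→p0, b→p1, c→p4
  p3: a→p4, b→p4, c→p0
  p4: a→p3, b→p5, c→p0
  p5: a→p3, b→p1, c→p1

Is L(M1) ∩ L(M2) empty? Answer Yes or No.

No

The empty string ε is accepted by both M1 and M2.
Hence L(M1) ∩ L(M2) ≠ ∅.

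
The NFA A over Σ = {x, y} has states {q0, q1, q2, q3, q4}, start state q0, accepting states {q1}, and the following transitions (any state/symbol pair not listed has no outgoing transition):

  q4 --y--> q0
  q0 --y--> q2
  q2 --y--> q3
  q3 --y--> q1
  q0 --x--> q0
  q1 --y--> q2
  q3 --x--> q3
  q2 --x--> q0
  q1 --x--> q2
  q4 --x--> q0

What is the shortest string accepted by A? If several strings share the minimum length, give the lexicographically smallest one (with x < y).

yyy

A breadth-first search from q0 reaches an accepting state first via the path q0 → q2 → q3 → q1 on input yyy.
No string of length < 3 is accepted (BFS exhausts all shorter strings without reaching an accepting state), and yyy is the lexicographically least accepting string of length 3.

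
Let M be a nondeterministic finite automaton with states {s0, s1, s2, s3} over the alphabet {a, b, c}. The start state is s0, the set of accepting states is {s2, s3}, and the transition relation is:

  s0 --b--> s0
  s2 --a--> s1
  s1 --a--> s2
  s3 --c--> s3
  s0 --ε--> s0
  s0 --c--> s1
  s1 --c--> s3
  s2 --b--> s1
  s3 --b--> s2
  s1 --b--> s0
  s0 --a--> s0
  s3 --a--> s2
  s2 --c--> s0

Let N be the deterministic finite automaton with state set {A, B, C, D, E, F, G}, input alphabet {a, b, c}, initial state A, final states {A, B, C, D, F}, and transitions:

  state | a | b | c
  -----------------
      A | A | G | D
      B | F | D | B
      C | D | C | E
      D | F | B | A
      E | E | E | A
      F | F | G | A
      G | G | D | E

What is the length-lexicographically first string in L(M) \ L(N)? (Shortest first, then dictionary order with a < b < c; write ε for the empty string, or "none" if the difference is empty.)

The string bca is accepted by M but not by N.
No shorter string lies in the difference, and bca is the lexicographically first length-3 string in L(M) \ L(N).

bca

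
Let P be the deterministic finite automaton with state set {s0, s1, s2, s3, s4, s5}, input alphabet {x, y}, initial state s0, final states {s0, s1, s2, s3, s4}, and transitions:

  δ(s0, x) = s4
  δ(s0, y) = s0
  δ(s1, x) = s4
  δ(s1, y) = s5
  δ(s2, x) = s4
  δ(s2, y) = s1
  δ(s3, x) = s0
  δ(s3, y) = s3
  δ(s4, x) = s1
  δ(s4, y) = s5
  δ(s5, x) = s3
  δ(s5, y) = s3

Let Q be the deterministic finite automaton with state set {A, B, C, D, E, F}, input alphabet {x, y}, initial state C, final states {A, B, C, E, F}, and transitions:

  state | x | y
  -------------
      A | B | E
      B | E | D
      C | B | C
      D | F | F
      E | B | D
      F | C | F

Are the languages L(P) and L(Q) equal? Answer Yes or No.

Exploring the product automaton P × Q from the start pair (s0, C), following both machines on each input symbol, reaches 5 state pairs: (s0, C), (s4, B), (s1, E), (s5, D), (s3, F).
P accepts in {s0, s1, s2, s3, s4} and Q accepts in {A, B, C, E, F}. In every reachable pair the two components are either both accepting — (s0, C), (s4, B), (s1, E), (s3, F) — or both non-accepting, so no string is accepted by exactly one of the machines: L(P) \ L(Q) and L(Q) \ L(P) are both empty.
Hence every string is accepted by P iff it is accepted by Q, and the two languages coincide.

Yes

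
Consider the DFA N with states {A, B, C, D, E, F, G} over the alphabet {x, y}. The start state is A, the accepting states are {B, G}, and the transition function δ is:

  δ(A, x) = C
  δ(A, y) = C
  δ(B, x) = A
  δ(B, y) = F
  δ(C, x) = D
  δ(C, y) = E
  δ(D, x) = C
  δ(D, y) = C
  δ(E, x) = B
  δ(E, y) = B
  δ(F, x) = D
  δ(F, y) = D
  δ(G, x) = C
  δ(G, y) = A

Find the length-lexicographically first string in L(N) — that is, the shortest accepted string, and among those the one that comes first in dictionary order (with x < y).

A breadth-first search from A reaches an accepting state first via the path A → C → E → B on input xyx.
No string of length < 3 is accepted (BFS exhausts all shorter strings without reaching an accepting state), and xyx is the lexicographically least accepting string of length 3.

xyx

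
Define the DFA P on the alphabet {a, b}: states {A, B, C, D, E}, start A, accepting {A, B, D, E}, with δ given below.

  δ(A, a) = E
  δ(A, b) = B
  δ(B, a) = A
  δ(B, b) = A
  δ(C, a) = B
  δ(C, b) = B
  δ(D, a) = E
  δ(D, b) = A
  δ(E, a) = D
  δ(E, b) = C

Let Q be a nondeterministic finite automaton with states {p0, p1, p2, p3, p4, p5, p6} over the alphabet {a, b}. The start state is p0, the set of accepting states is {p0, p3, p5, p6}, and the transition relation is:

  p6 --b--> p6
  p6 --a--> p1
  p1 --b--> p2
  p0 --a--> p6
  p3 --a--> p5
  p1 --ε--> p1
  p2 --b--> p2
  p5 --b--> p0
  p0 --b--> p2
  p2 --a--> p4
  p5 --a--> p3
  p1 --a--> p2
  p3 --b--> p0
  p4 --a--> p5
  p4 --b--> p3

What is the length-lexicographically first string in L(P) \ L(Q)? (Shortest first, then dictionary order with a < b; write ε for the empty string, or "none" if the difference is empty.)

b

The string b is accepted by P but not by Q.
No shorter string lies in the difference, and b is the lexicographically first length-1 string in L(P) \ L(Q).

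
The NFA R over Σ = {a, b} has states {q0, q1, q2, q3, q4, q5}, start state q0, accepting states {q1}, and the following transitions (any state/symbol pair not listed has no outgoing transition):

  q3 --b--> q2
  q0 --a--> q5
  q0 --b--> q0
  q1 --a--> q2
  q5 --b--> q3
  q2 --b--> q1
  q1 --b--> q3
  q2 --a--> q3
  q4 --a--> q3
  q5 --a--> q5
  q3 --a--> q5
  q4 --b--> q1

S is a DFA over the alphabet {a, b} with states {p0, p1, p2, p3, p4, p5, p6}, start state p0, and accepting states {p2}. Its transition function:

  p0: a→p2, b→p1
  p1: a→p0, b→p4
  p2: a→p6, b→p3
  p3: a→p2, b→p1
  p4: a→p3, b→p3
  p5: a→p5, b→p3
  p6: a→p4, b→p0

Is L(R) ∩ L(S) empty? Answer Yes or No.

Exploring the product automaton R × S from the start pair (q0, p0), following both machines on each input symbol, reaches 23 state pairs: (q0, p0), (q5, p2), (q0, p1), (q5, p6), (q3, p3), (q5, p0), (q0, p4), (q5, p4), (q3, p0), (q2, p1), (q3, p1), (q5, p3), (q0, p3), (q1, p4), (q2, p4), (q2, p3), (q1, p3), (q3, p2), (q1, p1), (q2, p2), (q2, p0), (q3, p4), (q3, p6).
R accepts in {q1} and S accepts in {p2}; no reachable pair has both components accepting, so no string drives both machines to acceptance simultaneously and L(R) ∩ L(S) = ∅.
So no string is accepted by both, and the intersection is empty.

Yes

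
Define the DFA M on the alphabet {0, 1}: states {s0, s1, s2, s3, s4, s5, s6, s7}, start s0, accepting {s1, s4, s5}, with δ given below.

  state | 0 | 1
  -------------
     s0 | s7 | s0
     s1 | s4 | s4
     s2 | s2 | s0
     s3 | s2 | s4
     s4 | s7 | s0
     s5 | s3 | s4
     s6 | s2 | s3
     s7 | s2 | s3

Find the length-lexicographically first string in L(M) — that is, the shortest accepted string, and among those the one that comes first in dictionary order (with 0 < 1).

A breadth-first search from s0 reaches an accepting state first via the path s0 → s7 → s3 → s4 on input 011.
No string of length < 3 is accepted (BFS exhausts all shorter strings without reaching an accepting state), and 011 is the lexicographically least accepting string of length 3.

011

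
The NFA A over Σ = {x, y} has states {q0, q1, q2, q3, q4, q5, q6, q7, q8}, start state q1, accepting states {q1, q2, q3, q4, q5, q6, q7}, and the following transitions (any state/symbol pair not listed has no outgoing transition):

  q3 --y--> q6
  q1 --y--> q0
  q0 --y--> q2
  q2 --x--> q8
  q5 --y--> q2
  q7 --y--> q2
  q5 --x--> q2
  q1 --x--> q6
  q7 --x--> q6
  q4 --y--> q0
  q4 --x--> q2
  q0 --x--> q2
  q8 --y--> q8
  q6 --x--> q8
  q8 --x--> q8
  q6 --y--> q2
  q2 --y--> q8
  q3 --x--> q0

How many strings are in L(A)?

The useful subgraph on states {q0, q1, q2, q6} is acyclic, so L(A) is finite; the longest accepting path visits 3 useful states, giving maximum string length 2.
Counting accepting paths from q1 by length: 1 of length 0, 1 of length 1, 3 of length 2. Total 5.

5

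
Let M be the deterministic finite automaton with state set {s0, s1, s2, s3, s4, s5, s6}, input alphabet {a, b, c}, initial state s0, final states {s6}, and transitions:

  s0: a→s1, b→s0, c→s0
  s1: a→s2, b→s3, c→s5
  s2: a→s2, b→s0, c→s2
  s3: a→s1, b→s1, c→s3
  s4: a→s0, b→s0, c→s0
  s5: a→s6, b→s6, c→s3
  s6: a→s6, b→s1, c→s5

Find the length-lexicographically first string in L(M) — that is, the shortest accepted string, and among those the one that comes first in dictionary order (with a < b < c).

A breadth-first search from s0 reaches an accepting state first via the path s0 → s1 → s5 → s6 on input aca.
No string of length < 3 is accepted (BFS exhausts all shorter strings without reaching an accepting state), and aca is the lexicographically least accepting string of length 3.

aca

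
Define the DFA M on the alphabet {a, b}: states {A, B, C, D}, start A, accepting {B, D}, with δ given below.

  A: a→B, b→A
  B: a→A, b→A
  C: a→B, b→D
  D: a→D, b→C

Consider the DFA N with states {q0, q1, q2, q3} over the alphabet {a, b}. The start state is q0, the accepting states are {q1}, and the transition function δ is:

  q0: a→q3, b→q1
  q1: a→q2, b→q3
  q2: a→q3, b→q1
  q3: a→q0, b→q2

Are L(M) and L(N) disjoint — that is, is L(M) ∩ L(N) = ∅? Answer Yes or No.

Exploring the product automaton M × N from the start pair (A, q0), following both machines on each input symbol, reaches 7 state pairs: (A, q0), (B, q3), (A, q1), (A, q2), (B, q2), (A, q3), (B, q0).
M accepts in {B, D} and N accepts in {q1}; no reachable pair has both components accepting, so no string drives both machines to acceptance simultaneously and L(M) ∩ L(N) = ∅.
So no string is accepted by both, and the intersection is empty.

Yes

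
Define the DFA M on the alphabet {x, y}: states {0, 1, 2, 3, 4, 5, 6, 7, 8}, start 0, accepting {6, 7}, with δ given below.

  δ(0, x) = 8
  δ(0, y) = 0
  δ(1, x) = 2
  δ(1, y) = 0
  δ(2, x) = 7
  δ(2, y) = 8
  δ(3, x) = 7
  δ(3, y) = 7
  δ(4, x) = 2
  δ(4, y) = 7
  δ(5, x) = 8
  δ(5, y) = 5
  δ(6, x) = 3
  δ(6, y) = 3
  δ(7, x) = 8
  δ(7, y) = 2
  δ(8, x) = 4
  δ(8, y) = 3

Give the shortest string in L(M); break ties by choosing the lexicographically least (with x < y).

xxy

A breadth-first search from 0 reaches an accepting state first via the path 0 → 8 → 4 → 7 on input xxy.
No string of length < 3 is accepted (BFS exhausts all shorter strings without reaching an accepting state), and xxy is the lexicographically least accepting string of length 3.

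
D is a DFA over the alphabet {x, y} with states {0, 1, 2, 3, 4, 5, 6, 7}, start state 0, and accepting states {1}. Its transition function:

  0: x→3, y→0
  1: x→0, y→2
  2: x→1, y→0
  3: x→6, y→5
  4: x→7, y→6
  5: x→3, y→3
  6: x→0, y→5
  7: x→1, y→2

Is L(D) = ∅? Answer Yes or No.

Yes

The states reachable from the start state are {0, 3, 5, 6}.
None of the accepting states {1} is reachable, so no string is accepted and L(D) = ∅.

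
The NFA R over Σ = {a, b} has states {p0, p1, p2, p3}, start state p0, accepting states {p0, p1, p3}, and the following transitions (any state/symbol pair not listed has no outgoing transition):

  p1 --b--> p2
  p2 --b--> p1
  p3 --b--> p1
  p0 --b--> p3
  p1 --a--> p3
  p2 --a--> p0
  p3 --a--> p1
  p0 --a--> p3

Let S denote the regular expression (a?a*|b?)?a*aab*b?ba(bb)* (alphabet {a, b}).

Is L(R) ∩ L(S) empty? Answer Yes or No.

The string aaba is accepted by both R and S.
Hence L(R) ∩ L(S) ≠ ∅.

No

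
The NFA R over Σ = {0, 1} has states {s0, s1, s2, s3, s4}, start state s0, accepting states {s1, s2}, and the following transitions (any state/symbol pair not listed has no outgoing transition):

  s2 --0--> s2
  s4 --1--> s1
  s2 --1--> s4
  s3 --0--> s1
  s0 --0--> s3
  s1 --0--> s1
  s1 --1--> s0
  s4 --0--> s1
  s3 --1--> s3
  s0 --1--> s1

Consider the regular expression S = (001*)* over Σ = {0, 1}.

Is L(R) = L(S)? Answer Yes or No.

The string 1 is accepted by R but rejected by S.
So L(R) ≠ L(S).

No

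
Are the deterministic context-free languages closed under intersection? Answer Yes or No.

DCFLs are closed under complement (normalise the DPDA to read all of its input, then flip the verdict). If they were also closed under intersection, De Morgan would make them closed under union; but {aⁿbⁿ : n≥0} and {aⁿb²ⁿ : n≥0} are DCFLs (push the a's; pop one per b, respectively one per two b's) whose union no deterministic PDA accepts: a DPDA for it would have a single run on aⁿb²ⁿ, accepting after the prefix aⁿbⁿ and accepting again after n more b's; an ordinary PDA that simulates it on a's and b's and, at any moment when it is accepting, may switch to reading only a fresh letter c while feeding each c to the simulation as a b, would accept aⁱbʲcᵏ (k≥1) exactly when both aⁱbʲ and aⁱbʲ⁺ᵏ are in the language, i.e. its language intersected with the regular set a*b*c⁺ would be exactly {aⁿbⁿcⁿ : n≥1} — impossible, since context-free languages are closed under intersection with regular sets and {aⁿbⁿcⁿ} is not context-free.

No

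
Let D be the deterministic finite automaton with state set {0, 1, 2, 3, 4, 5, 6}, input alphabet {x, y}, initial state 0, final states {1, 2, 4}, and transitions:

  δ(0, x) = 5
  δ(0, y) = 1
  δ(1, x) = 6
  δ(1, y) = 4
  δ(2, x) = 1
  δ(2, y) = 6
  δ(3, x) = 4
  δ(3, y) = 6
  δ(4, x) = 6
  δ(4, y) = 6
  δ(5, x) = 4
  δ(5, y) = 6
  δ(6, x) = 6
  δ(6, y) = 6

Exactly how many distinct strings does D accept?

3

The useful subgraph on states {0, 1, 4, 5} is acyclic, so L(D) is finite; the longest accepting path visits 3 useful states, giving maximum string length 2.
Counting accepting paths from 0 by length: 1 of length 1, 2 of length 2. Total 3.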